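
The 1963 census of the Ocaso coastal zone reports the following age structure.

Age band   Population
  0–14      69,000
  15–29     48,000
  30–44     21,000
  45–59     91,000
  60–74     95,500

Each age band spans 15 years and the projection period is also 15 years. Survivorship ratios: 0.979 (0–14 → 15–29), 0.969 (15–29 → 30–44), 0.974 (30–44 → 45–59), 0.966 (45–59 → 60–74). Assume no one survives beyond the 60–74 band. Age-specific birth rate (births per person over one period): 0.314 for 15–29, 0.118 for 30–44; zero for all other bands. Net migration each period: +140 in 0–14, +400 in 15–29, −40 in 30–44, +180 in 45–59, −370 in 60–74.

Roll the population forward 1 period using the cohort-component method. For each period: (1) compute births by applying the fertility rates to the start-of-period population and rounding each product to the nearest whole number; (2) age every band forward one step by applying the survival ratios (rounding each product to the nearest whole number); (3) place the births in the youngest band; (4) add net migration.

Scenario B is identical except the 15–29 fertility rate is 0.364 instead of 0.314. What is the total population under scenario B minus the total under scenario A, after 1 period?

Let group 1 be 0–14 through group 5 = 60–74.
— Period 1 —
Births: 48000 × 0.314 = 15072, 21000 × 0.118 = 2478 ⇒ total 17550
Group 2: 69000 × 0.979 = 67551
Group 3: 48000 × 0.969 = 46512
Group 4: 21000 × 0.974 = 20454
Group 5: 91000 × 0.966 = 87906
Net migration: Group 1 + 140 → 17690; Group 2 + 400 → 67951; Group 3 − 40 → 46472; Group 4 + 180 → 20634; Group 5 − 370 → 87536
End of period: [17690, 67951, 46472, 20634, 87536]
Scenario A total after 1 period: 240283
Scenario B projection —
— Period 1 —
Births: 48000 × 0.364 = 17472, 21000 × 0.118 = 2478 ⇒ total 19950
Group 2: 69000 × 0.979 = 67551
Group 3: 48000 × 0.969 = 46512
Group 4: 21000 × 0.974 = 20454
Group 5: 91000 × 0.966 = 87906
Net migration: Group 1 + 140 → 20090; Group 2 + 400 → 67951; Group 3 − 40 → 46472; Group 4 + 180 → 20634; Group 5 − 370 → 87536
End of period: [20090, 67951, 46472, 20634, 87536]
Scenario B total after 1 period: 242683
Difference B − A = 242683 − 240283 = 2400

2400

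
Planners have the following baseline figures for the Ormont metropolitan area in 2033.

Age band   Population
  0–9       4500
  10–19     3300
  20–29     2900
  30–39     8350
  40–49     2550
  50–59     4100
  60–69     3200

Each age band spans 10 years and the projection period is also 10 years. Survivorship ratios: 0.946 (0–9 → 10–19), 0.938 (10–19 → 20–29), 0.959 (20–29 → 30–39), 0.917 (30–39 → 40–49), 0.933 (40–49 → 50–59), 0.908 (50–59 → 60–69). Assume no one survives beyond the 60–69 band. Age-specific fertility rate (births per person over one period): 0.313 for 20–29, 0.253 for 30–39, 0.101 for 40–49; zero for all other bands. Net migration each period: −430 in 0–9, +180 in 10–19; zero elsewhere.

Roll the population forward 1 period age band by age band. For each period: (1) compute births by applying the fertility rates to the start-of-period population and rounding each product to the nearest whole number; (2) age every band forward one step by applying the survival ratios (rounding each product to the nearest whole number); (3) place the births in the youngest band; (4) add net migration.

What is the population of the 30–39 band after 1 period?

2781

[period 1]
Births: 2900 × 0.313 = 908 ; 8350 × 0.253 = 2113 ; 2550 × 0.101 = 258 → 3279
10–19: 4500 × 0.946 = 4257
20–29: 3300 × 0.938 = 3095
30–39: 2900 × 0.959 = 2781
40–49: 8350 × 0.917 = 7657
50–59: 2550 × 0.933 = 2379
60–69: 4100 × 0.908 = 3723
Net migration: 0–9 − 430 → 2849; 10–19 + 180 → 4437
Giving 2849 / 4437 / 3095 / 2781 / 7657 / 2379 / 3723.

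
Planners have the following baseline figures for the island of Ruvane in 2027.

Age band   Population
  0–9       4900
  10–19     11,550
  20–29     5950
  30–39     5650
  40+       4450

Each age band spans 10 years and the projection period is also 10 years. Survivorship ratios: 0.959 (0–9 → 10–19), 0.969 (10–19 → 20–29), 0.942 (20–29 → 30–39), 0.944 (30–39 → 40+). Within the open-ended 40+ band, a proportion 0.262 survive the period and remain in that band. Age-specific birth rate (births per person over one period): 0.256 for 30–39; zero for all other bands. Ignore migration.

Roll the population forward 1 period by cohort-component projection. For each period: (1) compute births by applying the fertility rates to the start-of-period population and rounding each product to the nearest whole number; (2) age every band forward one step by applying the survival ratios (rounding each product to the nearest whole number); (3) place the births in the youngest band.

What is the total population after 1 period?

29442

Let band 1 be 0–9 through band 5 = 40+.
[period 1]
Births: 5650 × 0.256 = 1446
Band 2: 4900 × 0.959 = 4699
Band 3: 11550 × 0.969 = 11192
Band 4: 5950 × 0.942 = 5605
Band 5: 5650 × 0.944 + 4450 × 0.262 = 5334 + 1166 = 6500
Giving 1446 / 4699 / 11192 / 5605 / 6500.
Total after period 1: 1446 + 4699 + 11192 + 5605 + 6500 = 29442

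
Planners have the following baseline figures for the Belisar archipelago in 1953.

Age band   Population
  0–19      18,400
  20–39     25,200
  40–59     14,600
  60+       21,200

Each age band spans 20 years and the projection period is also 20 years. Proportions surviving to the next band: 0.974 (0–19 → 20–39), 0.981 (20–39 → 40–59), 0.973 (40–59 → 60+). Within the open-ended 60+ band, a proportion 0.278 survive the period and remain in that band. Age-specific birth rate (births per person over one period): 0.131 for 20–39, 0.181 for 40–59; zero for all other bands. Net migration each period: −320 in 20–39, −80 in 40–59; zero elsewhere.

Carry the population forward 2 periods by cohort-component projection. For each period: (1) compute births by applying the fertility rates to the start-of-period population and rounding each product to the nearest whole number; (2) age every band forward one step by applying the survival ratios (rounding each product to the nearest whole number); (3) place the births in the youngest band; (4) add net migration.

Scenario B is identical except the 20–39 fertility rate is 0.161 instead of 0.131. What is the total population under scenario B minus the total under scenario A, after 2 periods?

1265

Period 1:
Births: 25200 * 0.131 = 3301, 14600 * 0.181 = 2643 ⇒ total 5944
20–39: 18400 * 0.974 = 17922
40–59: 25200 * 0.981 = 24721
60+: 14600 * 0.973 + 21200 * 0.278 = 14206 + 5894 = 20100
Net migration: 20–39 − 320 → 17602; 40–59 − 80 → 24641
Giving 5944 / 17602 / 24641 / 20100.
Period 2:
Births: 17602 * 0.131 = 2306, 24641 * 0.181 = 4460 ⇒ total 6766
20–39: 5944 * 0.974 = 5789
40–59: 17602 * 0.981 = 17268
60+: 24641 * 0.973 + 20100 * 0.278 = 23976 + 5588 = 29564
Net migration: 20–39 − 320 → 5469; 40–59 − 80 → 17188
Giving 6766 / 5469 / 17188 / 29564.
Scenario A total after 2 periods: 58987
Scenario B projection —
Period 1:
Births: 25200 * 0.161 = 4057, 14600 * 0.181 = 2643 ⇒ total 6700
20–39: 18400 * 0.974 = 17922
40–59: 25200 * 0.981 = 24721
60+: 14600 * 0.973 + 21200 * 0.278 = 14206 + 5894 = 20100
Net migration: 20–39 − 320 → 17602; 40–59 − 80 → 24641
Giving 6700 / 17602 / 24641 / 20100.
Period 2:
Births: 17602 * 0.161 = 2834, 24641 * 0.181 = 4460 ⇒ total 7294
20–39: 6700 * 0.974 = 6526
40–59: 17602 * 0.981 = 17268
60+: 24641 * 0.973 + 20100 * 0.278 = 23976 + 5588 = 29564
Net migration: 20–39 − 320 → 6206; 40–59 − 80 → 17188
Giving 7294 / 6206 / 17188 / 29564.
Scenario B total after 2 periods: 60252
Difference B − A = 60252 − 58987 = 1265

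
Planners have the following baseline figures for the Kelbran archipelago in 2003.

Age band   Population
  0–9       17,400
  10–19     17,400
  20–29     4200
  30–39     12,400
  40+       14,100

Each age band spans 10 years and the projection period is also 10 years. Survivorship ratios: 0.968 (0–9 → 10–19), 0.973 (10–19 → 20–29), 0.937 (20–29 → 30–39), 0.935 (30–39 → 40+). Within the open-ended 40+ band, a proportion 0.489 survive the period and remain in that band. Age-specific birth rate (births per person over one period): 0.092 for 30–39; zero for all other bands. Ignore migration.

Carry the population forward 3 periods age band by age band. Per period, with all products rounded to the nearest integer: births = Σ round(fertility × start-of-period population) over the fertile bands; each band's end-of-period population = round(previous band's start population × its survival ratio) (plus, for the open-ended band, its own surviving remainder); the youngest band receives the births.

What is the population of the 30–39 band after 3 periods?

Let group 1 be 0–9 through group 5 = 40+.
[period 1]
Births: 12400 × 0.092 = 1141
Group 2: 17400 × 0.968 = 16843
Group 3: 17400 × 0.973 = 16930
Group 4: 4200 × 0.937 = 3935
Group 5: 12400 × 0.935 + 14100 × 0.489 = 11594 + 6895 = 18489
Population now: 0–9=1141, 10–19=16843, 20–29=16930, 30–39=3935, 40+=18489
[period 2]
Births: 3935 × 0.092 = 362
Group 2: 1141 × 0.968 = 1104
Group 3: 16843 × 0.973 = 16388
Group 4: 16930 × 0.937 = 15863
Group 5: 3935 × 0.935 + 18489 × 0.489 = 3679 + 9041 = 12720
Population now: 0–9=362, 10–19=1104, 20–29=16388, 30–39=15863, 40+=12720
[period 3]
Births: 15863 × 0.092 = 1459
Group 2: 362 × 0.968 = 350
Group 3: 1104 × 0.973 = 1074
Group 4: 16388 × 0.937 = 15356
Group 5: 15863 × 0.935 + 12720 × 0.489 = 14832 + 6220 = 21052
Population now: 0–9=1459, 10–19=350, 20–29=1074, 30–39=15356, 40+=21052

15356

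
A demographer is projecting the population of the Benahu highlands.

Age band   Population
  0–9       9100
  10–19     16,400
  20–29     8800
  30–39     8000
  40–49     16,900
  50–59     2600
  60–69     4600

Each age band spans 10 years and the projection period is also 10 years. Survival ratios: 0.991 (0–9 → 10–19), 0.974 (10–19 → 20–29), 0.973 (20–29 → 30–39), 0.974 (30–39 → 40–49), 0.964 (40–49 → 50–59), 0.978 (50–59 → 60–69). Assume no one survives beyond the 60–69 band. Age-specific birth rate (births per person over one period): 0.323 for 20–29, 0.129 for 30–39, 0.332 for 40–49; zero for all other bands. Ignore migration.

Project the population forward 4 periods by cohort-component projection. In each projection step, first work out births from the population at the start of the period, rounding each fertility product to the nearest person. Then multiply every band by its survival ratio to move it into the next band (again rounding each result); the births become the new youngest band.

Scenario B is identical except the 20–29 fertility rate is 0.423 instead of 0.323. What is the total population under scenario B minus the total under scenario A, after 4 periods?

After projecting period 1:
Births: 8800 × 0.323 = 2842 ; 8000 × 0.129 = 1032 ; 16900 × 0.332 = 5611 — total 9485
10–19: 9100 × 0.991 = 9018
20–29: 16400 × 0.974 = 15974
30–39: 8800 × 0.973 = 8562
40–49: 8000 × 0.974 = 7792
50–59: 16900 × 0.964 = 16292
60–69: 2600 × 0.978 = 2543
Population now: 0–9=9485, 10–19=9018, 20–29=15974, 30–39=8562, 40–49=7792, 50–59=16292, 60–69=2543
After projecting period 2:
Births: 15974 × 0.323 = 5160 ; 8562 × 0.129 = 1104 ; 7792 × 0.332 = 2587 — total 8851
10–19: 9485 × 0.991 = 9400
20–29: 9018 × 0.974 = 8784
30–39: 15974 × 0.973 = 15543
40–49: 8562 × 0.974 = 8339
50–59: 7792 × 0.964 = 7511
60–69: 16292 × 0.978 = 15934
Population now: 0–9=8851, 10–19=9400, 20–29=8784, 30–39=15543, 40–49=8339, 50–59=7511, 60–69=15934
After projecting period 3:
Births: 8784 × 0.323 = 2837 ; 15543 × 0.129 = 2005 ; 8339 × 0.332 = 2769 — total 7611
10–19: 8851 × 0.991 = 8771
20–29: 9400 × 0.974 = 9156
30–39: 8784 × 0.973 = 8547
40–49: 15543 × 0.974 = 15139
50–59: 8339 × 0.964 = 8039
60–69: 7511 × 0.978 = 7346
Population now: 0–9=7611, 10–19=8771, 20–29=9156, 30–39=8547, 40–49=15139, 50–59=8039, 60–69=7346
After projecting period 4:
Births: 9156 × 0.323 = 2957 ; 8547 × 0.129 = 1103 ; 15139 × 0.332 = 5026 — total 9086
10–19: 7611 × 0.991 = 7543
20–29: 8771 × 0.974 = 8543
30–39: 9156 × 0.973 = 8909
40–49: 8547 × 0.974 = 8325
50–59: 15139 × 0.964 = 14594
60–69: 8039 × 0.978 = 7862
Population now: 0–9=9086, 10–19=7543, 20–29=8543, 30–39=8909, 40–49=8325, 50–59=14594, 60–69=7862
Scenario A total after 4 periods: 64862
Scenario B projection —
After projecting period 1:
Births: 8800 × 0.423 = 3722 ; 8000 × 0.129 = 1032 ; 16900 × 0.332 = 5611 — total 10365
10–19: 9100 × 0.991 = 9018
20–29: 16400 × 0.974 = 15974
30–39: 8800 × 0.973 = 8562
40–49: 8000 × 0.974 = 7792
50–59: 16900 × 0.964 = 16292
60–69: 2600 × 0.978 = 2543
Population now: 0–9=10365, 10–19=9018, 20–29=15974, 30–39=8562, 40–49=7792, 50–59=16292, 60–69=2543
After projecting period 2:
Births: 15974 × 0.423 = 6757 ; 8562 × 0.129 = 1104 ; 7792 × 0.332 = 2587 — total 10448
10–19: 10365 × 0.991 = 10272
20–29: 9018 × 0.974 = 8784
30–39: 15974 × 0.973 = 15543
40–49: 8562 × 0.974 = 8339
50–59: 7792 × 0.964 = 7511
60–69: 16292 × 0.978 = 15934
Population now: 0–9=10448, 10–19=10272, 20–29=8784, 30–39=15543, 40–49=8339, 50–59=7511, 60–69=15934
After projecting period 3:
Births: 8784 × 0.423 = 3716 ; 15543 × 0.129 = 2005 ; 8339 × 0.332 = 2769 — total 8490
10–19: 10448 × 0.991 = 10354
20–29: 10272 × 0.974 = 10005
30–39: 8784 × 0.973 = 8547
40–49: 15543 × 0.974 = 15139
50–59: 8339 × 0.964 = 8039
60–69: 7511 × 0.978 = 7346
Population now: 0–9=8490, 10–19=10354, 20–29=10005, 30–39=8547, 40–49=15139, 50–59=8039, 60–69=7346
After projecting period 4:
Births: 10005 × 0.423 = 4232 ; 8547 × 0.129 = 1103 ; 15139 × 0.332 = 5026 — total 10361
10–19: 8490 × 0.991 = 8414
20–29: 10354 × 0.974 = 10085
30–39: 10005 × 0.973 = 9735
40–49: 8547 × 0.974 = 8325
50–59: 15139 × 0.964 = 14594
60–69: 8039 × 0.978 = 7862
Population now: 0–9=10361, 10–19=8414, 20–29=10085, 30–39=9735, 40–49=8325, 50–59=14594, 60–69=7862
Scenario B total after 4 periods: 69376
Difference B − A = 69376 − 64862 = 4514

4514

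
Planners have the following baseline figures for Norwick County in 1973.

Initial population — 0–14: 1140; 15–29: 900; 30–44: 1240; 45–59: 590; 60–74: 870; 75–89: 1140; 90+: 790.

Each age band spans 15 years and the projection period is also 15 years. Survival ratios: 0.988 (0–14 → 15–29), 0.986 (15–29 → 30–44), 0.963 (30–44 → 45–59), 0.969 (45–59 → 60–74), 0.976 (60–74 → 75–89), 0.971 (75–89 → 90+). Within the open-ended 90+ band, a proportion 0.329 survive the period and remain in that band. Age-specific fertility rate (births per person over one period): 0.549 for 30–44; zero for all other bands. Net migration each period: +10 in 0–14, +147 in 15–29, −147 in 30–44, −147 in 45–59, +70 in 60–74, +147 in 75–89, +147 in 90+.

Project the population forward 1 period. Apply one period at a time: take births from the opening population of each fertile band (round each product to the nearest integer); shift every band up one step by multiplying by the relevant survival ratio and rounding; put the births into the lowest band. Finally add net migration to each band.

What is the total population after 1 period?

Call the groups 1 to 7, youngest first.
After projecting period 1:
Births: 1240 * 0.549 = 681
Group 2: 1140 * 0.988 = 1126
Group 3: 900 * 0.986 = 887
Group 4: 1240 * 0.963 = 1194
Group 5: 590 * 0.969 = 572
Group 6: 870 * 0.976 = 849
Group 7: 1140 * 0.971 + 790 * 0.329 = 1107 + 260 = 1367
Net migration: Group 1 + 10 → 691; Group 2 + 147 → 1273; Group 3 − 147 → 740; Group 4 − 147 → 1047; Group 5 + 70 → 642; Group 6 + 147 → 996; Group 7 + 147 → 1514
End of period: [691, 1273, 740, 1047, 642, 996, 1514]
Total after period 1: 691 + 1273 + 740 + 1047 + 642 + 996 + 1514 = 6903

6903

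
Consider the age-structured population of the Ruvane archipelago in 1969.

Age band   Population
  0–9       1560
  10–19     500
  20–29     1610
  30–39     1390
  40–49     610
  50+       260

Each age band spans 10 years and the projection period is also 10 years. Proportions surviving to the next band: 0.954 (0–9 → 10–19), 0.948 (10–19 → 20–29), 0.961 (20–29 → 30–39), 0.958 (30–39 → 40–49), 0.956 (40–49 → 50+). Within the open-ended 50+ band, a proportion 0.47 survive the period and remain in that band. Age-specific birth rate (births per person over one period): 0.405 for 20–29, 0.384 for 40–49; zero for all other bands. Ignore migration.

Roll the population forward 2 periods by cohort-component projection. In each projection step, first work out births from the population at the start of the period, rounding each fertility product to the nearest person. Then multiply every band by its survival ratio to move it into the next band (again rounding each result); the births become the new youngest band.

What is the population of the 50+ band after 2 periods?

Let group 1 be 0–9 through group 6 = 50+.
[period 1]
Births: 1610 × 0.405 = 652  |  610 × 0.384 = 234 — total 886
Group 2: 1560 × 0.954 = 1488
Group 3: 500 × 0.948 = 474
Group 4: 1610 × 0.961 = 1547
Group 5: 1390 × 0.958 = 1332
Group 6: 610 × 0.956 + 260 × 0.47 = 583 + 122 = 705
Giving 886 / 1488 / 474 / 1547 / 1332 / 705.
[period 2]
Births: 474 × 0.405 = 192  |  1332 × 0.384 = 511 — total 703
Group 2: 886 × 0.954 = 845
Group 3: 1488 × 0.948 = 1411
Group 4: 474 × 0.961 = 456
Group 5: 1547 × 0.958 = 1482
Group 6: 1332 × 0.956 + 705 × 0.47 = 1273 + 331 = 1604
Giving 703 / 845 / 1411 / 456 / 1482 / 1604.

1604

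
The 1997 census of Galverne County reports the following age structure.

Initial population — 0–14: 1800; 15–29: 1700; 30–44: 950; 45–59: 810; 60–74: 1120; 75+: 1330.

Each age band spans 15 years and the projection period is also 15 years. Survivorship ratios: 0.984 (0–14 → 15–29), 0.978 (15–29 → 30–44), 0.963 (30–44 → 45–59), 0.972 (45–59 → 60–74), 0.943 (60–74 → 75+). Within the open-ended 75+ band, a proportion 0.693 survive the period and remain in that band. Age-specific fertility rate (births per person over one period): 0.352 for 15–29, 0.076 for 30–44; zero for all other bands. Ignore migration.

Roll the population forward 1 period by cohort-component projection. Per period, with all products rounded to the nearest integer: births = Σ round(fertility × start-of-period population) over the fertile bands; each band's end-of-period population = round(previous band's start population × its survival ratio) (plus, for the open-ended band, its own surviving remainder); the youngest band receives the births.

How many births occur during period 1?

Numbering the bands 1..6 from youngest to oldest:
Period 1.
Births: 1700 × 0.352 = 598, 950 × 0.076 = 72 ⇒ total 670
Band 2: 1800 × 0.984 = 1771
Band 3: 1700 × 0.978 = 1663
Band 4: 950 × 0.963 = 915
Band 5: 810 × 0.972 = 787
Band 6: 1120 × 0.943 + 1330 × 0.693 = 1056 + 922 = 1978
Giving 670 / 1771 / 1663 / 915 / 787 / 1978.

670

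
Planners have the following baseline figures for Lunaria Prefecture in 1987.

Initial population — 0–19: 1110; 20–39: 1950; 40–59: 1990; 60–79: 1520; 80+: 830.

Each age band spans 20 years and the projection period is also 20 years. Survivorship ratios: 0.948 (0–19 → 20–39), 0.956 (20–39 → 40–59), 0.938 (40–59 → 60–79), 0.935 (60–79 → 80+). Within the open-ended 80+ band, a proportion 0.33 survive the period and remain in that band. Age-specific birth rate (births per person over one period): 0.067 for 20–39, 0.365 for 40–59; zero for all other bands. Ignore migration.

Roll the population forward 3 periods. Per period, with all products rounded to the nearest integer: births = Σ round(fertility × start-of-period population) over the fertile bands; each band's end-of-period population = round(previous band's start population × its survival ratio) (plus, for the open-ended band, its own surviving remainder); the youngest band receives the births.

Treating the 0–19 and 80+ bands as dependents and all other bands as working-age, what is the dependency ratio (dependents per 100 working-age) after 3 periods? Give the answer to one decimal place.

115.8

(Bands numbered youngest = 1 to oldest = 5.)
— Period 1 —
Births: 1950 × 0.067 = 131  |  1990 × 0.365 = 726 — total 857
Band 2: 1110 × 0.948 = 1052
Band 3: 1950 × 0.956 = 1864
Band 4: 1990 × 0.938 = 1867
Band 5: 1520 × 0.935 + 830 × 0.33 = 1421 + 274 = 1695
→ [857, 1052, 1864, 1867, 1695]
— Period 2 —
Births: 1052 × 0.067 = 70  |  1864 × 0.365 = 680 — total 750
Band 2: 857 × 0.948 = 812
Band 3: 1052 × 0.956 = 1006
Band 4: 1864 × 0.938 = 1748
Band 5: 1867 × 0.935 + 1695 × 0.33 = 1746 + 559 = 2305
→ [750, 812, 1006, 1748, 2305]
— Period 3 —
Births: 812 × 0.067 = 54  |  1006 × 0.365 = 367 — total 421
Band 2: 750 × 0.948 = 711
Band 3: 812 × 0.956 = 776
Band 4: 1006 × 0.938 = 944
Band 5: 1748 × 0.935 + 2305 × 0.33 = 1634 + 761 = 2395
→ [421, 711, 776, 944, 2395]
Dependents (band 0–19 + band 80+) = 421 + 2395 = 2816; working-age = 2431; ratio = 2816/2431 × 100 = 115.8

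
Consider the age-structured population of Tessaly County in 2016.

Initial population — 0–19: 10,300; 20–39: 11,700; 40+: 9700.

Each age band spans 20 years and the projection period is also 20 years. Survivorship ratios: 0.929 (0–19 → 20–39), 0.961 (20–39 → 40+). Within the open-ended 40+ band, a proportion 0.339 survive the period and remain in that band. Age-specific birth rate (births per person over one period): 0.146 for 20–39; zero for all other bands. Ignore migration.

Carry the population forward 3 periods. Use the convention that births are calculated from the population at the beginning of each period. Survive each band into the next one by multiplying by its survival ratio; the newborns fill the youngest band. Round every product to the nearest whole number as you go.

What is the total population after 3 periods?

Let group 1 be 0–19 through group 3 = 40+.
— Period 1 —
Births: 11700 × 0.146 = 1708
Group 2: 10300 × 0.929 = 9569
Group 3: 11700 × 0.961 + 9700 × 0.339 = 11244 + 3288 = 14532
Giving 1708 / 9569 / 14532.
— Period 2 —
Births: 9569 × 0.146 = 1397
Group 2: 1708 × 0.929 = 1587
Group 3: 9569 × 0.961 + 14532 × 0.339 = 9196 + 4926 = 14122
Giving 1397 / 1587 / 14122.
— Period 3 —
Births: 1587 × 0.146 = 232
Group 2: 1397 × 0.929 = 1298
Group 3: 1587 × 0.961 + 14122 × 0.339 = 1525 + 4787 = 6312
Giving 232 / 1298 / 6312.
Total after period 3: 232 + 1298 + 6312 = 7842

7842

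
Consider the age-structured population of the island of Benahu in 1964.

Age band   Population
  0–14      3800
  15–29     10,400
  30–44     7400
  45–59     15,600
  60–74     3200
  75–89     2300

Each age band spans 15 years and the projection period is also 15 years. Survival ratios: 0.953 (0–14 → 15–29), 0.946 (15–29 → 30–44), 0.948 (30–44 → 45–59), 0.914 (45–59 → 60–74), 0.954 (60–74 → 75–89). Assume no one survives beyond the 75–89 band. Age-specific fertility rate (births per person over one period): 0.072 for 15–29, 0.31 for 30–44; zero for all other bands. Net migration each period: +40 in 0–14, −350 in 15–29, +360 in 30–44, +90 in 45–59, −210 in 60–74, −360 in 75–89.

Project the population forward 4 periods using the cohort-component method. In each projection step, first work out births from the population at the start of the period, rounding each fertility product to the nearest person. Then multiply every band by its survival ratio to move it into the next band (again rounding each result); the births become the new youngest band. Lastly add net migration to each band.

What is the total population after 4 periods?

Period 1:
Births: 10400 * 0.072 = 749  |  7400 * 0.31 = 2294 → total 3043
15–29: 3800 * 0.953 = 3621
30–44: 10400 * 0.946 = 9838
45–59: 7400 * 0.948 = 7015
60–74: 15600 * 0.914 = 14258
75–89: 3200 * 0.954 = 3053
Net migration: 0–14 + 40 → 3083; 15–29 − 350 → 3271; 30–44 + 360 → 10198; 45–59 + 90 → 7105; 60–74 − 210 → 14048; 75–89 − 360 → 2693
→ [3083, 3271, 10198, 7105, 14048, 2693]
Period 2:
Births: 3271 * 0.072 = 236  |  10198 * 0.31 = 3161 → total 3397
15–29: 3083 * 0.953 = 2938
30–44: 3271 * 0.946 = 3094
45–59: 10198 * 0.948 = 9668
60–74: 7105 * 0.914 = 6494
75–89: 14048 * 0.954 = 13402
Net migration: 0–14 + 40 → 3437; 15–29 − 350 → 2588; 30–44 + 360 → 3454; 45–59 + 90 → 9758; 60–74 − 210 → 6284; 75–89 − 360 → 13042
→ [3437, 2588, 3454, 9758, 6284, 13042]
Period 3:
Births: 2588 * 0.072 = 186  |  3454 * 0.31 = 1071 → total 1257
15–29: 3437 * 0.953 = 3275
30–44: 2588 * 0.946 = 2448
45–59: 3454 * 0.948 = 3274
60–74: 9758 * 0.914 = 8919
75–89: 6284 * 0.954 = 5995
Net migration: 0–14 + 40 → 1297; 15–29 − 350 → 2925; 30–44 + 360 → 2808; 45–59 + 90 → 3364; 60–74 − 210 → 8709; 75–89 − 360 → 5635
→ [1297, 2925, 2808, 3364, 8709, 5635]
Period 4:
Births: 2925 * 0.072 = 211  |  2808 * 0.31 = 870 → total 1081
15–29: 1297 * 0.953 = 1236
30–44: 2925 * 0.946 = 2767
45–59: 2808 * 0.948 = 2662
60–74: 3364 * 0.914 = 3075
75–89: 8709 * 0.954 = 8308
Net migration: 0–14 + 40 → 1121; 15–29 − 350 → 886; 30–44 + 360 → 3127; 45–59 + 90 → 2752; 60–74 − 210 → 2865; 75–89 − 360 → 7948
→ [1121, 886, 3127, 2752, 2865, 7948]
Total after period 4: 1121 + 886 + 3127 + 2752 + 2865 + 7948 = 18699

18699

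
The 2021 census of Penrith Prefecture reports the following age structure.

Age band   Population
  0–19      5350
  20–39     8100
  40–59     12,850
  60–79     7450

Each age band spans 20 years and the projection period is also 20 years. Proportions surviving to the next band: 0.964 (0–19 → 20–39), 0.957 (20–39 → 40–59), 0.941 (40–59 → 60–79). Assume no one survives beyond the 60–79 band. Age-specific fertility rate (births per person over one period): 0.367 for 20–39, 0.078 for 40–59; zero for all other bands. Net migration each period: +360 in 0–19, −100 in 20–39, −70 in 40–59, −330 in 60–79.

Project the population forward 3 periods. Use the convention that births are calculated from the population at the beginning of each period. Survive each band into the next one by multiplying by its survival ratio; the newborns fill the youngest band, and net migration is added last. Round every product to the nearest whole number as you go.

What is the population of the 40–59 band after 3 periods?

Period 1:
Births: 8100 × 0.367 = 2973  |  12850 × 0.078 = 1002 → total 3975
20–39: 5350 × 0.964 = 5157
40–59: 8100 × 0.957 = 7752
60–79: 12850 × 0.941 = 12092
Net migration: 0–19 + 360 → 4335; 20–39 − 100 → 5057; 40–59 − 70 → 7682; 60–79 − 330 → 11762
Population now: 0–19=4335, 20–39=5057, 40–59=7682, 60–79=11762
Period 2:
Births: 5057 × 0.367 = 1856  |  7682 × 0.078 = 599 → total 2455
20–39: 4335 × 0.964 = 4179
40–59: 5057 × 0.957 = 4840
60–79: 7682 × 0.941 = 7229
Net migration: 0–19 + 360 → 2815; 20–39 − 100 → 4079; 40–59 − 70 → 4770; 60–79 − 330 → 6899
Population now: 0–19=2815, 20–39=4079, 40–59=4770, 60–79=6899
Period 3:
Births: 4079 × 0.367 = 1497  |  4770 × 0.078 = 372 → total 1869
20–39: 2815 × 0.964 = 2714
40–59: 4079 × 0.957 = 3904
60–79: 4770 × 0.941 = 4489
Net migration: 0–19 + 360 → 2229; 20–39 − 100 → 2614; 40–59 − 70 → 3834; 60–79 − 330 → 4159
Population now: 0–19=2229, 20–39=2614, 40–59=3834, 60–79=4159

3834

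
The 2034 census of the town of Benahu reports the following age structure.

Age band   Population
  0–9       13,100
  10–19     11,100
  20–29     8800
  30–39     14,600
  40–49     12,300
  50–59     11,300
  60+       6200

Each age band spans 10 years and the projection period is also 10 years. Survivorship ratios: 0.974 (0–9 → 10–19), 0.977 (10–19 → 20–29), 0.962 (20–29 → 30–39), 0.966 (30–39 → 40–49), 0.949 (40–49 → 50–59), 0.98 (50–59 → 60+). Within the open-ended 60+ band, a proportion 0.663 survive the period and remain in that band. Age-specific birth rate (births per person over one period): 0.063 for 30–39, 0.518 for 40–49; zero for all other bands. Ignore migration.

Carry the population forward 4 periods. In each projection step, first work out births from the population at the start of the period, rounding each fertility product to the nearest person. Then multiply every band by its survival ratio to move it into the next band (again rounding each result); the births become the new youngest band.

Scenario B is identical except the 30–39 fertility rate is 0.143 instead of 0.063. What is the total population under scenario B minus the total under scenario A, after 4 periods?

3489

(Groups numbered youngest = 1 to oldest = 7.)
Period 1:
Births: 14600 × 0.063 = 920  |  12300 × 0.518 = 6371 → total 7291
Group 2: 13100 × 0.974 = 12759
Group 3: 11100 × 0.977 = 10845
Group 4: 8800 × 0.962 = 8466
Group 5: 14600 × 0.966 = 14104
Group 6: 12300 × 0.949 = 11673
Group 7: 11300 × 0.98 + 6200 × 0.663 = 11074 + 4111 = 15185
→ [7291, 12759, 10845, 8466, 14104, 11673, 15185]
Period 2:
Births: 8466 × 0.063 = 533  |  14104 × 0.518 = 7306 → total 7839
Group 2: 7291 × 0.974 = 7101
Group 3: 12759 × 0.977 = 12466
Group 4: 10845 × 0.962 = 10433
Group 5: 8466 × 0.966 = 8178
Group 6: 14104 × 0.949 = 13385
Group 7: 11673 × 0.98 + 15185 × 0.663 = 11440 + 10068 = 21508
→ [7839, 7101, 12466, 10433, 8178, 13385, 21508]
Period 3:
Births: 10433 × 0.063 = 657  |  8178 × 0.518 = 4236 → total 4893
Group 2: 7839 × 0.974 = 7635
Group 3: 7101 × 0.977 = 6938
Group 4: 12466 × 0.962 = 11992
Group 5: 10433 × 0.966 = 10078
Group 6: 8178 × 0.949 = 7761
Group 7: 13385 × 0.98 + 21508 × 0.663 = 13117 + 14260 = 27377
→ [4893, 7635, 6938, 11992, 10078, 7761, 27377]
Period 4:
Births: 11992 × 0.063 = 755  |  10078 × 0.518 = 5220 → total 5975
Group 2: 4893 × 0.974 = 4766
Group 3: 7635 × 0.977 = 7459
Group 4: 6938 × 0.962 = 6674
Group 5: 11992 × 0.966 = 11584
Group 6: 10078 × 0.949 = 9564
Group 7: 7761 × 0.98 + 27377 × 0.663 = 7606 + 18151 = 25757
→ [5975, 4766, 7459, 6674, 11584, 9564, 25757]
Scenario A total after 4 periods: 71779
Scenario B projection —
Period 1:
Births: 14600 × 0.143 = 2088  |  12300 × 0.518 = 6371 → total 8459
Group 2: 13100 × 0.974 = 12759
Group 3: 11100 × 0.977 = 10845
Group 4: 8800 × 0.962 = 8466
Group 5: 14600 × 0.966 = 14104
Group 6: 12300 × 0.949 = 11673
Group 7: 11300 × 0.98 + 6200 × 0.663 = 11074 + 4111 = 15185
→ [8459, 12759, 10845, 8466, 14104, 11673, 15185]
Period 2:
Births: 8466 × 0.143 = 1211  |  14104 × 0.518 = 7306 → total 8517
Group 2: 8459 × 0.974 = 8239
Group 3: 12759 × 0.977 = 12466
Group 4: 10845 × 0.962 = 10433
Group 5: 8466 × 0.966 = 8178
Group 6: 14104 × 0.949 = 13385
Group 7: 11673 × 0.98 + 15185 × 0.663 = 11440 + 10068 = 21508
→ [8517, 8239, 12466, 10433, 8178, 13385, 21508]
Period 3:
Births: 10433 × 0.143 = 1492  |  8178 × 0.518 = 4236 → total 5728
Group 2: 8517 × 0.974 = 8296
Group 3: 8239 × 0.977 = 8050
Group 4: 12466 × 0.962 = 11992
Group 5: 10433 × 0.966 = 10078
Group 6: 8178 × 0.949 = 7761
Group 7: 13385 × 0.98 + 21508 × 0.663 = 13117 + 14260 = 27377
→ [5728, 8296, 8050, 11992, 10078, 7761, 27377]
Period 4:
Births: 11992 × 0.143 = 1715  |  10078 × 0.518 = 5220 → total 6935
Group 2: 5728 × 0.974 = 5579
Group 3: 8296 × 0.977 = 8105
Group 4: 8050 × 0.962 = 7744
Group 5: 11992 × 0.966 = 11584
Group 6: 10078 × 0.949 = 9564
Group 7: 7761 × 0.98 + 27377 × 0.663 = 7606 + 18151 = 25757
→ [6935, 5579, 8105, 7744, 11584, 9564, 25757]
Scenario B total after 4 periods: 75268
Difference B − A = 75268 − 71779 = 3489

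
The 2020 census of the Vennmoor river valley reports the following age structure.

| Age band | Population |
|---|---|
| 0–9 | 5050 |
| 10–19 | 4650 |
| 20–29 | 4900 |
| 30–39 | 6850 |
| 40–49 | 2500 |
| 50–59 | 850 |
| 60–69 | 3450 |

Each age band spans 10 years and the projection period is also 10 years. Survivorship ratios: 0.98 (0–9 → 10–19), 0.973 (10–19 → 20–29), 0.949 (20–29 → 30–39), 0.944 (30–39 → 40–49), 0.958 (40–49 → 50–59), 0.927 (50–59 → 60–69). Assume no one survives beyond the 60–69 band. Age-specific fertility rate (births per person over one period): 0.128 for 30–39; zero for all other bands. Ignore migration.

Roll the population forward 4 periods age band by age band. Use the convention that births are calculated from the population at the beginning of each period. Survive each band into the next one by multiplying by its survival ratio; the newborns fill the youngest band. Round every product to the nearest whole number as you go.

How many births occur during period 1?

877

[period 1]
Births: 6850 × 0.128 = 877
10–19: 5050 × 0.98 = 4949
20–29: 4650 × 0.973 = 4524
30–39: 4900 × 0.949 = 4650
40–49: 6850 × 0.944 = 6466
50–59: 2500 × 0.958 = 2395
60–69: 850 × 0.927 = 788
Population now: 0–9=877, 10–19=4949, 20–29=4524, 30–39=4650, 40–49=6466, 50–59=2395, 60–69=788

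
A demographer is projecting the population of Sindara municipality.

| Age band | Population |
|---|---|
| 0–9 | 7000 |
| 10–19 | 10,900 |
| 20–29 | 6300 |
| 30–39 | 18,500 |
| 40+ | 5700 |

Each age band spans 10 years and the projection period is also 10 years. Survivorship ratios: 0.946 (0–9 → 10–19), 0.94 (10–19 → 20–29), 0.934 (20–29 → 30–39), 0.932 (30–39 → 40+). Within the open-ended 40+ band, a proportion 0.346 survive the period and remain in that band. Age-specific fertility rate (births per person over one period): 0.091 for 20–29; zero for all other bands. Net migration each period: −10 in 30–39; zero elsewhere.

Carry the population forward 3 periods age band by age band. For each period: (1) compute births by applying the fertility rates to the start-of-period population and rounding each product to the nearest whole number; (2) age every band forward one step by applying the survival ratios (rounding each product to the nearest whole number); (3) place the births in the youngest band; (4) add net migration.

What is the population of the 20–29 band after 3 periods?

Let group 1 be 0–9 through group 5 = 40+.
Period 1.
Births: 6300 × 0.091 = 573
Group 2: 7000 × 0.946 = 6622
Group 3: 10900 × 0.94 = 10246
Group 4: 6300 × 0.934 = 5884
Group 5: 18500 × 0.932 + 5700 × 0.346 = 17242 + 1972 = 19214
Net migration: Group 4 − 10 → 5874
Population now: 0–9=573, 10–19=6622, 20–29=10246, 30–39=5874, 40+=19214
Period 2.
Births: 10246 × 0.091 = 932
Group 2: 573 × 0.946 = 542
Group 3: 6622 × 0.94 = 6225
Group 4: 10246 × 0.934 = 9570
Group 5: 5874 × 0.932 + 19214 × 0.346 = 5475 + 6648 = 12123
Net migration: Group 4 − 10 → 9560
Population now: 0–9=932, 10–19=542, 20–29=6225, 30–39=9560, 40+=12123
Period 3.
Births: 6225 × 0.091 = 566
Group 2: 932 × 0.946 = 882
Group 3: 542 × 0.94 = 509
Group 4: 6225 × 0.934 = 5814
Group 5: 9560 × 0.932 + 12123 × 0.346 = 8910 + 4195 = 13105
Net migration: Group 4 − 10 → 5804
Population now: 0–9=566, 10–19=882, 20–29=509, 30–39=5804, 40+=13105

509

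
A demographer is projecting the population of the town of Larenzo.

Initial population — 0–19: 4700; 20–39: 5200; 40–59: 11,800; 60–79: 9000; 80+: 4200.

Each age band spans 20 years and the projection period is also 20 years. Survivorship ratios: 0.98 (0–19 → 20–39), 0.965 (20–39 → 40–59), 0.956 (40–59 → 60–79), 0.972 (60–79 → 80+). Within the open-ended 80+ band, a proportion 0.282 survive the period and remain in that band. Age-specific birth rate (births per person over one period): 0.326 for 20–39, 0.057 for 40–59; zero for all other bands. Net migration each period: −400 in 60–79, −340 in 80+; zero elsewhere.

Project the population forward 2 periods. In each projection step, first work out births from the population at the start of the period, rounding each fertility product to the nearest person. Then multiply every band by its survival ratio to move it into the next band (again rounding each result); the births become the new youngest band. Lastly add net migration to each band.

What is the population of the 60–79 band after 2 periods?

(Groups numbered youngest = 1 to oldest = 5.)
[period 1]
Births: 5200 * 0.326 = 1695 ; 11800 * 0.057 = 673 → total 2368
Group 2: 4700 * 0.98 = 4606
Group 3: 5200 * 0.965 = 5018
Group 4: 11800 * 0.956 = 11281
Group 5: 9000 * 0.972 + 4200 * 0.282 = 8748 + 1184 = 9932
Net migration: Group 4 − 400 → 10881; Group 5 − 340 → 9592
Giving 2368 / 4606 / 5018 / 10881 / 9592.
[period 2]
Births: 4606 * 0.326 = 1502 ; 5018 * 0.057 = 286 → total 1788
Group 2: 2368 * 0.98 = 2321
Group 3: 4606 * 0.965 = 4445
Group 4: 5018 * 0.956 = 4797
Group 5: 10881 * 0.972 + 9592 * 0.282 = 10576 + 2705 = 13281
Net migration: Group 4 − 400 → 4397; Group 5 − 340 → 12941
Giving 1788 / 2321 / 4445 / 4397 / 12941.

4397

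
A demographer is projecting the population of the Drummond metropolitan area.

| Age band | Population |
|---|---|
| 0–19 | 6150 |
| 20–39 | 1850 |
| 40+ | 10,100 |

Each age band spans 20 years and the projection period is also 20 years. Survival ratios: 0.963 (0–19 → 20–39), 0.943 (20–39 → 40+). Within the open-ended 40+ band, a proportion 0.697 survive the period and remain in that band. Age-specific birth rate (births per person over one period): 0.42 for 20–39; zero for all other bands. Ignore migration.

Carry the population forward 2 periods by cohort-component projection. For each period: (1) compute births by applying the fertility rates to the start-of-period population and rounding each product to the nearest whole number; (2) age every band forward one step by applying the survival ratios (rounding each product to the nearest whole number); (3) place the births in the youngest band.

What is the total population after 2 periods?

Numbering the bands 1..3 from youngest to oldest:
After projecting period 1:
Births: 1850 * 0.42 = 777
Band 2: 6150 * 0.963 = 5922
Band 3: 1850 * 0.943 + 10100 * 0.697 = 1745 + 7040 = 8785
End of period: [777, 5922, 8785]
After projecting period 2:
Births: 5922 * 0.42 = 2487
Band 2: 777 * 0.963 = 748
Band 3: 5922 * 0.943 + 8785 * 0.697 = 5584 + 6123 = 11707
End of period: [2487, 748, 11707]
Total after period 2: 2487 + 748 + 11707 = 14942

14942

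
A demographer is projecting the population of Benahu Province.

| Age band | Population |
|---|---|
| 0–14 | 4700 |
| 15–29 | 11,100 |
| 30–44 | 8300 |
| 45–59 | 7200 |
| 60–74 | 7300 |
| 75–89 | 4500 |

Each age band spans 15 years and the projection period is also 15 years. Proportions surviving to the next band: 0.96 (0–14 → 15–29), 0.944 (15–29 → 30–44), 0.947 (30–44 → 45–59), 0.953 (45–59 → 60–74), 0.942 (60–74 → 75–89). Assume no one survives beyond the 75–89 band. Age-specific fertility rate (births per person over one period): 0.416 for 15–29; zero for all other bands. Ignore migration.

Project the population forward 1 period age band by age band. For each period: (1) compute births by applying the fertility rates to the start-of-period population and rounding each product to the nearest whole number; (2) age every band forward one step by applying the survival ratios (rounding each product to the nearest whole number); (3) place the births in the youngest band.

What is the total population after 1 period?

41207

Call the bands 1 to 6, youngest first.
[period 1]
Births: 11100 × 0.416 = 4618
Band 2: 4700 × 0.96 = 4512
Band 3: 11100 × 0.944 = 10478
Band 4: 8300 × 0.947 = 7860
Band 5: 7200 × 0.953 = 6862
Band 6: 7300 × 0.942 = 6877
→ [4618, 4512, 10478, 7860, 6862, 6877]
Total after period 1: 4618 + 4512 + 10478 + 7860 + 6862 + 6877 = 41207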